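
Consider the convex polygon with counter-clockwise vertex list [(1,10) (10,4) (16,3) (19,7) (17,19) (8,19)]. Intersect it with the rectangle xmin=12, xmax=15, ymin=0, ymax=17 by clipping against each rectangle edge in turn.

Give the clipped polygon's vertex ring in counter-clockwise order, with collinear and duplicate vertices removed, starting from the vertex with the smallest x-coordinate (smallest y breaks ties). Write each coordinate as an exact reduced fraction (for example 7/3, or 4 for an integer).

1. After x ≥ 12: [(12,11/3) (16,3) (19,7) (17,19) (12,19)]
2. After x ≤ 15: [(12,11/3) (15,19/6) (15,19) (12,19)]
3. After y ≥ 0: [(12,11/3) (15,19/6) (15,19) (12,19)]
4. After y ≤ 17: [(12,17) (12,11/3) (15,19/6) (15,17)]
5. Canonical ring: [(12,11/3) (15,19/6) (15,17) (12,17)]

Clipped polygon: [(12,11/3) (15,19/6) (15,17) (12,17)]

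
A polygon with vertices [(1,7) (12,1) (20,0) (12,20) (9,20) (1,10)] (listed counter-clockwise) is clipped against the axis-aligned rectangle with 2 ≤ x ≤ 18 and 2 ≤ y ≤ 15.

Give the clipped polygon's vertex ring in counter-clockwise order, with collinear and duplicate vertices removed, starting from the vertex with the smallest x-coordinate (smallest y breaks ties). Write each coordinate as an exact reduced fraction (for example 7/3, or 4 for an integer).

Clipped polygon: [(2,71/11) (61/6,2) (18,2) (18,5) (14,15) (5,15) (2,45/4)]

1. After x ≥ 2: [(2,71/11) (12,1) (20,0) (12,20) (9,20) (2,45/4)]
2. After x ≤ 18: [(2,71/11) (12,1) (18,1/4) (18,5) (12,20) (9,20) (2,45/4)]
3. After y ≥ 2: [(2,71/11) (61/6,2) (18,2) (18,5) (12,20) (9,20) (2,45/4)]
4. After y ≤ 15: [(2,71/11) (61/6,2) (18,2) (18,5) (14,15) (5,15) (2,45/4)]
5. Canonical ring: [(2,71/11) (61/6,2) (18,2) (18,5) (14,15) (5,15) (2,45/4)]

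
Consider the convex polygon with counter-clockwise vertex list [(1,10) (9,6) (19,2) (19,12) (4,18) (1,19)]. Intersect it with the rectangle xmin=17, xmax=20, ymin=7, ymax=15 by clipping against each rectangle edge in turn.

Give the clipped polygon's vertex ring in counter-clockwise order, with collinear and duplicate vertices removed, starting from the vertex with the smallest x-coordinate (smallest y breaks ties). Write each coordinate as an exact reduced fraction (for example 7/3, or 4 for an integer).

1. After x ≥ 17: [(17,14/5) (19,2) (19,12) (17,64/5)]
2. After x ≤ 20: [(17,14/5) (19,2) (19,12) (17,64/5)]
3. After y ≥ 7: [(17,7) (19,7) (19,12) (17,64/5)]
4. After y ≤ 15: [(17,7) (19,7) (19,12) (17,64/5)]
5. Canonical ring: [(17,7) (19,7) (19,12) (17,64/5)]

Clipped polygon: [(17,7) (19,7) (19,12) (17,64/5)]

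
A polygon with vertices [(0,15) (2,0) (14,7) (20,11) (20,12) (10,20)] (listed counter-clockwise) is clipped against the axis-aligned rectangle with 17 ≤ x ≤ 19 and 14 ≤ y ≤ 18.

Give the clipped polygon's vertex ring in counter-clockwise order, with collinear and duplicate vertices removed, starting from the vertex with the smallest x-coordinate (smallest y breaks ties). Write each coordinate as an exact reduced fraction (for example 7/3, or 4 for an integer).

Clipped polygon: [(17,14) (35/2,14) (17,72/5)]

1. After x ≥ 17: [(17,9) (20,11) (20,12) (17,72/5)]
2. After x ≤ 19: [(17,9) (19,31/3) (19,64/5) (17,72/5)]
3. After y ≥ 14: [(17,14) (35/2,14) (17,72/5)]
4. After y ≤ 18: [(17,14) (35/2,14) (17,72/5)]
5. Canonical ring: [(17,14) (35/2,14) (17,72/5)]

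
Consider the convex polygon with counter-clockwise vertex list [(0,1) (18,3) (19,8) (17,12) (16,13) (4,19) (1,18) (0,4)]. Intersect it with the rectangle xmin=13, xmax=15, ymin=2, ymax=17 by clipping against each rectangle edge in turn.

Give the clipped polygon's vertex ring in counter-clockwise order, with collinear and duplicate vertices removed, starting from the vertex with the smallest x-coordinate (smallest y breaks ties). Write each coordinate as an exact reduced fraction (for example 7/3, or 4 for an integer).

Clipped polygon: [(13,22/9) (15,8/3) (15,27/2) (13,29/2)]

1. After x ≥ 13: [(13,22/9) (18,3) (19,8) (17,12) (16,13) (13,29/2)]
2. After x ≤ 15: [(13,22/9) (15,8/3) (15,27/2) (13,29/2)]
3. After y ≥ 2: [(13,22/9) (15,8/3) (15,27/2) (13,29/2)]
4. After y ≤ 17: [(13,22/9) (15,8/3) (15,27/2) (13,29/2)]
5. Canonical ring: [(13,22/9) (15,8/3) (15,27/2) (13,29/2)]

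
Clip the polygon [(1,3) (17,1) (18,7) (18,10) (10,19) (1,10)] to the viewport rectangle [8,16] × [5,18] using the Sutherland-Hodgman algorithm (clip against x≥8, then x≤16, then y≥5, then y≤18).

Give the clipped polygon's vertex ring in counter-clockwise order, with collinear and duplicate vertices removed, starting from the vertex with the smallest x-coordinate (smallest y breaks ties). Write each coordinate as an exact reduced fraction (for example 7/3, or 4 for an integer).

1. After x ≥ 8: [(8,17/8) (17,1) (18,7) (18,10) (10,19) (8,17)]
2. After x ≤ 16: [(8,17/8) (16,9/8) (16,49/4) (10,19) (8,17)]
3. After y ≥ 5: [(8,5) (16,5) (16,49/4) (10,19) (8,17)]
4. After y ≤ 18: [(8,5) (16,5) (16,49/4) (98/9,18) (9,18) (8,17)]
5. Canonical ring: [(8,5) (16,5) (16,49/4) (98/9,18) (9,18) (8,17)]

Clipped polygon: [(8,5) (16,5) (16,49/4) (98/9,18) (9,18) (8,17)]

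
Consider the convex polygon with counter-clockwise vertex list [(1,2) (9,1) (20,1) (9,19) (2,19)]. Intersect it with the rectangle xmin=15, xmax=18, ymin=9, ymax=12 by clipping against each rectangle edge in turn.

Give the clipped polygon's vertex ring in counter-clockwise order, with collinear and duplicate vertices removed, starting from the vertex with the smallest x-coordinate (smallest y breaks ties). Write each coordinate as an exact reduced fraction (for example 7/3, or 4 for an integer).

1. After x ≥ 15: [(15,1) (20,1) (15,101/11)]
2. After x ≤ 18: [(15,1) (18,1) (18,47/11) (15,101/11)]
3. After y ≥ 9: [(15,9) (136/9,9) (15,101/11)]
4. After y ≤ 12: [(15,9) (136/9,9) (15,101/11)]
5. Canonical ring: [(15,9) (136/9,9) (15,101/11)]

Clipped polygon: [(15,9) (136/9,9) (15,101/11)]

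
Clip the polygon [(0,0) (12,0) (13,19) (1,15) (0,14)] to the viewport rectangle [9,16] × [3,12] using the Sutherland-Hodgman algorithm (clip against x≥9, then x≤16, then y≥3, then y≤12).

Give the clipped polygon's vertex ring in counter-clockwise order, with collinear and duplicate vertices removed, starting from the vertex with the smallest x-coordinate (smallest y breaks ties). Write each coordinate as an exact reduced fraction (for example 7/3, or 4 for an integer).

1. After x ≥ 9: [(9,0) (12,0) (13,19) (9,53/3)]
2. After x ≤ 16: [(9,0) (12,0) (13,19) (9,53/3)]
3. After y ≥ 3: [(9,3) (231/19,3) (13,19) (9,53/3)]
4. After y ≤ 12: [(9,12) (9,3) (231/19,3) (240/19,12)]
5. Canonical ring: [(9,3) (231/19,3) (240/19,12) (9,12)]

Clipped polygon: [(9,3) (231/19,3) (240/19,12) (9,12)]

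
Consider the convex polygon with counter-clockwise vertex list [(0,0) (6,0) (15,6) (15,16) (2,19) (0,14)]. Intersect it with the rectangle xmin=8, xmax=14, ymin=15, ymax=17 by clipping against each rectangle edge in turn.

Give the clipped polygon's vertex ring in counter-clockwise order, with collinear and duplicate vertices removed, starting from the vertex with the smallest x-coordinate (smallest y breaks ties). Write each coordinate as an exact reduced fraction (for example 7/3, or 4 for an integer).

1. After x ≥ 8: [(8,4/3) (15,6) (15,16) (8,229/13)]
2. After x ≤ 14: [(8,4/3) (14,16/3) (14,211/13) (8,229/13)]
3. After y ≥ 15: [(8,15) (14,15) (14,211/13) (8,229/13)]
4. After y ≤ 17: [(8,17) (8,15) (14,15) (14,211/13) (32/3,17)]
5. Canonical ring: [(8,15) (14,15) (14,211/13) (32/3,17) (8,17)]

Clipped polygon: [(8,15) (14,15) (14,211/13) (32/3,17) (8,17)]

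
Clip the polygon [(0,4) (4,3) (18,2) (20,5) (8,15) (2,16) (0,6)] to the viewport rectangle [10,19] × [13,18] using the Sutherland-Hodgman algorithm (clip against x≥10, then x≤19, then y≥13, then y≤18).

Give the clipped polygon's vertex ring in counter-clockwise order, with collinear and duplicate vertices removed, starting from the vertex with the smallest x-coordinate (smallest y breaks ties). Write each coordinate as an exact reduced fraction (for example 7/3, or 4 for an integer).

Clipped polygon: [(10,13) (52/5,13) (10,40/3)]

1. After x ≥ 10: [(10,18/7) (18,2) (20,5) (10,40/3)]
2. After x ≤ 19: [(10,18/7) (18,2) (19,7/2) (19,35/6) (10,40/3)]
3. After y ≥ 13: [(10,13) (52/5,13) (10,40/3)]
4. After y ≤ 18: [(10,13) (52/5,13) (10,40/3)]
5. Canonical ring: [(10,13) (52/5,13) (10,40/3)]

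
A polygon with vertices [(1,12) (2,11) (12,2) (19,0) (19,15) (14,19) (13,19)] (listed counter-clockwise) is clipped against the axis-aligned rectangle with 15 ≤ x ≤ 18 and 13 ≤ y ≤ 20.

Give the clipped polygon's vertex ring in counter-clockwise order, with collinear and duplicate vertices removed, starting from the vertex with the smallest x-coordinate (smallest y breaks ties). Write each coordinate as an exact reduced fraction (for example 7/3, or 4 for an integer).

Clipped polygon: [(15,13) (18,13) (18,79/5) (15,91/5)]

1. After x ≥ 15: [(15,8/7) (19,0) (19,15) (15,91/5)]
2. After x ≤ 18: [(15,8/7) (18,2/7) (18,79/5) (15,91/5)]
3. After y ≥ 13: [(15,13) (18,13) (18,79/5) (15,91/5)]
4. After y ≤ 20: [(15,13) (18,13) (18,79/5) (15,91/5)]
5. Canonical ring: [(15,13) (18,13) (18,79/5) (15,91/5)]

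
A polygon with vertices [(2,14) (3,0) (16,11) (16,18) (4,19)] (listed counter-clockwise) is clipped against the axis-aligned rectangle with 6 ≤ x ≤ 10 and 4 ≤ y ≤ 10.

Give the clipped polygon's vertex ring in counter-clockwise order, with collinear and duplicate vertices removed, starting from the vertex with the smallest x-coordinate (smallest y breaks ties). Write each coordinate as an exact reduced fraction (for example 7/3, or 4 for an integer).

Clipped polygon: [(6,4) (85/11,4) (10,77/13) (10,10) (6,10)]

1. After x ≥ 6: [(6,33/13) (16,11) (16,18) (6,113/6)]
2. After x ≤ 10: [(6,33/13) (10,77/13) (10,37/2) (6,113/6)]
3. After y ≥ 4: [(6,4) (85/11,4) (10,77/13) (10,37/2) (6,113/6)]
4. After y ≤ 10: [(6,10) (6,4) (85/11,4) (10,77/13) (10,10)]
5. Canonical ring: [(6,4) (85/11,4) (10,77/13) (10,10) (6,10)]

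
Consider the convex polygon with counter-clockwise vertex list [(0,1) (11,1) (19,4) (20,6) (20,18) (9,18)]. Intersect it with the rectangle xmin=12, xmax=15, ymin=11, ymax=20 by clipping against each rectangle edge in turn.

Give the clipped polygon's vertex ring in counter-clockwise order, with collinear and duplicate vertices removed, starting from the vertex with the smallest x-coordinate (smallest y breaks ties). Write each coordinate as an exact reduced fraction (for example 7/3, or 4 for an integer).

1. After x ≥ 12: [(12,11/8) (19,4) (20,6) (20,18) (12,18)]
2. After x ≤ 15: [(12,11/8) (15,5/2) (15,18) (12,18)]
3. After y ≥ 11: [(12,11) (15,11) (15,18) (12,18)]
4. After y ≤ 20: [(12,11) (15,11) (15,18) (12,18)]
5. Canonical ring: [(12,11) (15,11) (15,18) (12,18)]

Clipped polygon: [(12,11) (15,11) (15,18) (12,18)]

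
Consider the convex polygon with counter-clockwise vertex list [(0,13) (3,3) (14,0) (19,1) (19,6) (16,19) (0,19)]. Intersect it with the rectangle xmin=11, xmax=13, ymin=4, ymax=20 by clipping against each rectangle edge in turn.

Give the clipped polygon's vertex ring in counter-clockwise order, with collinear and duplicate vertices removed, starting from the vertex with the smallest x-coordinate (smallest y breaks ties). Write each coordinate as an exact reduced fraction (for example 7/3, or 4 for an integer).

1. After x ≥ 11: [(11,9/11) (14,0) (19,1) (19,6) (16,19) (11,19)]
2. After x ≤ 13: [(11,9/11) (13,3/11) (13,19) (11,19)]
3. After y ≥ 4: [(11,4) (13,4) (13,19) (11,19)]
4. After y ≤ 20: [(11,4) (13,4) (13,19) (11,19)]
5. Canonical ring: [(11,4) (13,4) (13,19) (11,19)]

Clipped polygon: [(11,4) (13,4) (13,19) (11,19)]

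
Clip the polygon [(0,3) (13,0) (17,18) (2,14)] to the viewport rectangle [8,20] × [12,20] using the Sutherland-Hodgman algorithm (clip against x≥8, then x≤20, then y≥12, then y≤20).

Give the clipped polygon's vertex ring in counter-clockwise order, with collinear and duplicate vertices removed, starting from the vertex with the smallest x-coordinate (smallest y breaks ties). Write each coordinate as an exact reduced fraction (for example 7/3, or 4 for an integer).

Clipped polygon: [(8,12) (47/3,12) (17,18) (8,78/5)]

1. After x ≥ 8: [(8,15/13) (13,0) (17,18) (8,78/5)]
2. After x ≤ 20: [(8,15/13) (13,0) (17,18) (8,78/5)]
3. After y ≥ 12: [(8,12) (47/3,12) (17,18) (8,78/5)]
4. After y ≤ 20: [(8,12) (47/3,12) (17,18) (8,78/5)]
5. Canonical ring: [(8,12) (47/3,12) (17,18) (8,78/5)]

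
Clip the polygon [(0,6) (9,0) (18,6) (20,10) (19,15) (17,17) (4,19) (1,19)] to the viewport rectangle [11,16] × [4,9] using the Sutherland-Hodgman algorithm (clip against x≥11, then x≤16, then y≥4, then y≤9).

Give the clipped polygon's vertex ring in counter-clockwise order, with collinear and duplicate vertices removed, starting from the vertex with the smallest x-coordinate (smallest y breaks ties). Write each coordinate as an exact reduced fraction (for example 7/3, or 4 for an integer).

Clipped polygon: [(11,4) (15,4) (16,14/3) (16,9) (11,9)]

1. After x ≥ 11: [(11,4/3) (18,6) (20,10) (19,15) (17,17) (11,233/13)]
2. After x ≤ 16: [(11,4/3) (16,14/3) (16,223/13) (11,233/13)]
3. After y ≥ 4: [(11,4) (15,4) (16,14/3) (16,223/13) (11,233/13)]
4. After y ≤ 9: [(11,9) (11,4) (15,4) (16,14/3) (16,9)]
5. Canonical ring: [(11,4) (15,4) (16,14/3) (16,9) (11,9)]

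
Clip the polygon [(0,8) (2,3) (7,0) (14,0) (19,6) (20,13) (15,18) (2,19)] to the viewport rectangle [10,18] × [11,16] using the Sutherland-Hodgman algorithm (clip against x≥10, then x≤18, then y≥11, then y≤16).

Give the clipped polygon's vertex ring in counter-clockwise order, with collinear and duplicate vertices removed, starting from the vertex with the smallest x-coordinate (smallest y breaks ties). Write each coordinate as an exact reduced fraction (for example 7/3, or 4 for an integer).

Clipped polygon: [(10,11) (18,11) (18,15) (17,16) (10,16)]

1. After x ≥ 10: [(10,0) (14,0) (19,6) (20,13) (15,18) (10,239/13)]
2. After x ≤ 18: [(10,0) (14,0) (18,24/5) (18,15) (15,18) (10,239/13)]
3. After y ≥ 11: [(10,11) (18,11) (18,15) (15,18) (10,239/13)]
4. After y ≤ 16: [(10,16) (10,11) (18,11) (18,15) (17,16)]
5. Canonical ring: [(10,11) (18,11) (18,15) (17,16) (10,16)]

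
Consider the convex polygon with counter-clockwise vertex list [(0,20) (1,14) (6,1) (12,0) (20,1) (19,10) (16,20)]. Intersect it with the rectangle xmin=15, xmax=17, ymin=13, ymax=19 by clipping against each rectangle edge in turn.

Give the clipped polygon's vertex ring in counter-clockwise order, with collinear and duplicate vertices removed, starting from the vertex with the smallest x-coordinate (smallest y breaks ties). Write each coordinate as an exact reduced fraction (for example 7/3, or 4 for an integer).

Clipped polygon: [(15,13) (17,13) (17,50/3) (163/10,19) (15,19)]

1. After x ≥ 15: [(15,20) (15,3/8) (20,1) (19,10) (16,20)]
2. After x ≤ 17: [(15,20) (15,3/8) (17,5/8) (17,50/3) (16,20)]
3. After y ≥ 13: [(15,20) (15,13) (17,13) (17,50/3) (16,20)]
4. After y ≤ 19: [(15,19) (15,13) (17,13) (17,50/3) (163/10,19)]
5. Canonical ring: [(15,13) (17,13) (17,50/3) (163/10,19) (15,19)]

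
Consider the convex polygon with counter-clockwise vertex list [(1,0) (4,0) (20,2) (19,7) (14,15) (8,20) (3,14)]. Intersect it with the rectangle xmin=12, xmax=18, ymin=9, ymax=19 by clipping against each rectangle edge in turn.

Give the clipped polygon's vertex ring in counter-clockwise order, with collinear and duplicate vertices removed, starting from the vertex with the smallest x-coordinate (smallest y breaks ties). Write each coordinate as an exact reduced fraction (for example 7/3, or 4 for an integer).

Clipped polygon: [(12,9) (71/4,9) (14,15) (12,50/3)]

1. After x ≥ 12: [(12,1) (20,2) (19,7) (14,15) (12,50/3)]
2. After x ≤ 18: [(12,1) (18,7/4) (18,43/5) (14,15) (12,50/3)]
3. After y ≥ 9: [(12,9) (71/4,9) (14,15) (12,50/3)]
4. After y ≤ 19: [(12,9) (71/4,9) (14,15) (12,50/3)]
5. Canonical ring: [(12,9) (71/4,9) (14,15) (12,50/3)]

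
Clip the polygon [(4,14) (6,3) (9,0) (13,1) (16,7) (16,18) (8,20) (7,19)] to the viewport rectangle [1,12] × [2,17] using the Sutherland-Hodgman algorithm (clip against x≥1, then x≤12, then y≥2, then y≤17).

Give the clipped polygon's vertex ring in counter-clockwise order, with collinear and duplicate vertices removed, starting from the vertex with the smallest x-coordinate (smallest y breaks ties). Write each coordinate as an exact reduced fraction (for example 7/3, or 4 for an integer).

1. After x ≥ 1: [(4,14) (6,3) (9,0) (13,1) (16,7) (16,18) (8,20) (7,19)]
2. After x ≤ 12: [(4,14) (6,3) (9,0) (12,3/4) (12,19) (8,20) (7,19)]
3. After y ≥ 2: [(4,14) (6,3) (7,2) (12,2) (12,19) (8,20) (7,19)]
4. After y ≤ 17: [(29/5,17) (4,14) (6,3) (7,2) (12,2) (12,17)]
5. Canonical ring: [(4,14) (6,3) (7,2) (12,2) (12,17) (29/5,17)]

Clipped polygon: [(4,14) (6,3) (7,2) (12,2) (12,17) (29/5,17)]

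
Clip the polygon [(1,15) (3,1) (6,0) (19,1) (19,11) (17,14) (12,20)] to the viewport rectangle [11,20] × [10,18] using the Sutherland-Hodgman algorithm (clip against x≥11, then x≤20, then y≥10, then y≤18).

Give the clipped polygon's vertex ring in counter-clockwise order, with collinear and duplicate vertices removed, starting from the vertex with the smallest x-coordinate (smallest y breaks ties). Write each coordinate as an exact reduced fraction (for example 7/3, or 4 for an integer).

Clipped polygon: [(11,10) (19,10) (19,11) (17,14) (41/3,18) (11,18)]

1. After x ≥ 11: [(11,215/11) (11,5/13) (19,1) (19,11) (17,14) (12,20)]
2. After x ≤ 20: [(11,215/11) (11,5/13) (19,1) (19,11) (17,14) (12,20)]
3. After y ≥ 10: [(11,215/11) (11,10) (19,10) (19,11) (17,14) (12,20)]
4. After y ≤ 18: [(11,18) (11,10) (19,10) (19,11) (17,14) (41/3,18)]
5. Canonical ring: [(11,10) (19,10) (19,11) (17,14) (41/3,18) (11,18)]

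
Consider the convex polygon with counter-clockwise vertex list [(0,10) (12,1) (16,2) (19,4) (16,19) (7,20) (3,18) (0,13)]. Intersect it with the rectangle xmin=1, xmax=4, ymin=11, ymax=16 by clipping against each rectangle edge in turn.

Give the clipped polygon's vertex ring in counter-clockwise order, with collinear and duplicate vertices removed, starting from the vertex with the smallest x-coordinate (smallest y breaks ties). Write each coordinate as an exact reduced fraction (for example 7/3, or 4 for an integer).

1. After x ≥ 1: [(1,37/4) (12,1) (16,2) (19,4) (16,19) (7,20) (3,18) (1,44/3)]
2. After x ≤ 4: [(1,37/4) (4,7) (4,37/2) (3,18) (1,44/3)]
3. After y ≥ 11: [(1,11) (4,11) (4,37/2) (3,18) (1,44/3)]
4. After y ≤ 16: [(1,11) (4,11) (4,16) (9/5,16) (1,44/3)]
5. Canonical ring: [(1,11) (4,11) (4,16) (9/5,16) (1,44/3)]

Clipped polygon: [(1,11) (4,11) (4,16) (9/5,16) (1,44/3)]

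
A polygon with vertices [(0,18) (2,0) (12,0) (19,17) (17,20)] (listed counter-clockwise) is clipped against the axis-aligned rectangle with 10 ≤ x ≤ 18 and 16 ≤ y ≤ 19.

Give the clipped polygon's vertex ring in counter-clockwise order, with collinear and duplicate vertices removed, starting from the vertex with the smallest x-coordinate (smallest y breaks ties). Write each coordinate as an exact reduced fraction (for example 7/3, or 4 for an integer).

Clipped polygon: [(10,16) (18,16) (18,37/2) (53/3,19) (10,19)]

1. After x ≥ 10: [(10,326/17) (10,0) (12,0) (19,17) (17,20)]
2. After x ≤ 18: [(10,326/17) (10,0) (12,0) (18,102/7) (18,37/2) (17,20)]
3. After y ≥ 16: [(10,326/17) (10,16) (18,16) (18,37/2) (17,20)]
4. After y ≤ 19: [(10,19) (10,16) (18,16) (18,37/2) (53/3,19)]
5. Canonical ring: [(10,16) (18,16) (18,37/2) (53/3,19) (10,19)]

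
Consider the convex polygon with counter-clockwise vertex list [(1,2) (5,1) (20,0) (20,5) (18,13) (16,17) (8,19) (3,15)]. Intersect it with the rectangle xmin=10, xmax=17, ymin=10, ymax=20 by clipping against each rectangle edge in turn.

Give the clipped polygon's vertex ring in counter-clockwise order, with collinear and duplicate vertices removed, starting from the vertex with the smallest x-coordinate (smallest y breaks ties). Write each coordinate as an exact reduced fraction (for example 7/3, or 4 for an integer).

1. After x ≥ 10: [(10,2/3) (20,0) (20,5) (18,13) (16,17) (10,37/2)]
2. After x ≤ 17: [(10,2/3) (17,1/5) (17,15) (16,17) (10,37/2)]
3. After y ≥ 10: [(10,10) (17,10) (17,15) (16,17) (10,37/2)]
4. After y ≤ 20: [(10,10) (17,10) (17,15) (16,17) (10,37/2)]
5. Canonical ring: [(10,10) (17,10) (17,15) (16,17) (10,37/2)]

Clipped polygon: [(10,10) (17,10) (17,15) (16,17) (10,37/2)]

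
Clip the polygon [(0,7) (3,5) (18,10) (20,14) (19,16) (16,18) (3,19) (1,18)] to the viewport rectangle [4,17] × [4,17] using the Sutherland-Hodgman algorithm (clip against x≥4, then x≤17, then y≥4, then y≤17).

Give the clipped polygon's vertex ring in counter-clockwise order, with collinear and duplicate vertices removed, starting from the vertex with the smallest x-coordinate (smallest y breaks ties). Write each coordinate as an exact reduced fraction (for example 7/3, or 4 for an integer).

1. After x ≥ 4: [(4,16/3) (18,10) (20,14) (19,16) (16,18) (4,246/13)]
2. After x ≤ 17: [(4,16/3) (17,29/3) (17,52/3) (16,18) (4,246/13)]
3. After y ≥ 4: [(4,16/3) (17,29/3) (17,52/3) (16,18) (4,246/13)]
4. After y ≤ 17: [(4,17) (4,16/3) (17,29/3) (17,17)]
5. Canonical ring: [(4,16/3) (17,29/3) (17,17) (4,17)]

Clipped polygon: [(4,16/3) (17,29/3) (17,17) (4,17)]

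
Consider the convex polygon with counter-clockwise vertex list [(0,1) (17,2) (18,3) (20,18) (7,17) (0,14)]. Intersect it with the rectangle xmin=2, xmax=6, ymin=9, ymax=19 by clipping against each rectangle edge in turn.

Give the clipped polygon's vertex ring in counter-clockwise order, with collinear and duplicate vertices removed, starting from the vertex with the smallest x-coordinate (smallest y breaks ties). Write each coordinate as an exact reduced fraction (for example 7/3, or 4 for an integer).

Clipped polygon: [(2,9) (6,9) (6,116/7) (2,104/7)]

1. After x ≥ 2: [(2,19/17) (17,2) (18,3) (20,18) (7,17) (2,104/7)]
2. After x ≤ 6: [(2,19/17) (6,23/17) (6,116/7) (2,104/7)]
3. After y ≥ 9: [(2,9) (6,9) (6,116/7) (2,104/7)]
4. After y ≤ 19: [(2,9) (6,9) (6,116/7) (2,104/7)]
5. Canonical ring: [(2,9) (6,9) (6,116/7) (2,104/7)]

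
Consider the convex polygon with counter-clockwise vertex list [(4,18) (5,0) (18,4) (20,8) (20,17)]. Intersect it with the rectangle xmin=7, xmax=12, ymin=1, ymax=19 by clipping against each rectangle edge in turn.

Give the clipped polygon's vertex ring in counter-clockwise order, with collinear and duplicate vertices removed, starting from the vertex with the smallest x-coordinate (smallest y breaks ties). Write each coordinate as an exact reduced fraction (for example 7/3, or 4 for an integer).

Clipped polygon: [(7,1) (33/4,1) (12,28/13) (12,35/2) (7,285/16)]

1. After x ≥ 7: [(7,285/16) (7,8/13) (18,4) (20,8) (20,17)]
2. After x ≤ 12: [(12,35/2) (7,285/16) (7,8/13) (12,28/13)]
3. After y ≥ 1: [(12,35/2) (7,285/16) (7,1) (33/4,1) (12,28/13)]
4. After y ≤ 19: [(12,35/2) (7,285/16) (7,1) (33/4,1) (12,28/13)]
5. Canonical ring: [(7,1) (33/4,1) (12,28/13) (12,35/2) (7,285/16)]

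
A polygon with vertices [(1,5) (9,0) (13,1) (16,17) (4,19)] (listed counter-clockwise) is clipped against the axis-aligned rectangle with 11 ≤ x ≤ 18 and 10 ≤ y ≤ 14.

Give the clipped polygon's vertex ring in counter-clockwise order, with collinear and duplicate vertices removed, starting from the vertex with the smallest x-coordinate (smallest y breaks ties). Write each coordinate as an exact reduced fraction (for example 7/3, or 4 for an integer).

1. After x ≥ 11: [(11,1/2) (13,1) (16,17) (11,107/6)]
2. After x ≤ 18: [(11,1/2) (13,1) (16,17) (11,107/6)]
3. After y ≥ 10: [(11,10) (235/16,10) (16,17) (11,107/6)]
4. After y ≤ 14: [(11,14) (11,10) (235/16,10) (247/16,14)]
5. Canonical ring: [(11,10) (235/16,10) (247/16,14) (11,14)]

Clipped polygon: [(11,10) (235/16,10) (247/16,14) (11,14)]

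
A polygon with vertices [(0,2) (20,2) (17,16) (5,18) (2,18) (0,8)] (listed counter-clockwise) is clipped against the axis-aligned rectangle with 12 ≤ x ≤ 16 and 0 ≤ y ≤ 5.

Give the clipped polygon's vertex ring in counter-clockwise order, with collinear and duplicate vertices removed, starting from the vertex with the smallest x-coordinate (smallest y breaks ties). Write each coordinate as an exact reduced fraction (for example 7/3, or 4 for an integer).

1. After x ≥ 12: [(12,2) (20,2) (17,16) (12,101/6)]
2. After x ≤ 16: [(12,2) (16,2) (16,97/6) (12,101/6)]
3. After y ≥ 0: [(12,2) (16,2) (16,97/6) (12,101/6)]
4. After y ≤ 5: [(12,5) (12,2) (16,2) (16,5)]
5. Canonical ring: [(12,2) (16,2) (16,5) (12,5)]

Clipped polygon: [(12,2) (16,2) (16,5) (12,5)]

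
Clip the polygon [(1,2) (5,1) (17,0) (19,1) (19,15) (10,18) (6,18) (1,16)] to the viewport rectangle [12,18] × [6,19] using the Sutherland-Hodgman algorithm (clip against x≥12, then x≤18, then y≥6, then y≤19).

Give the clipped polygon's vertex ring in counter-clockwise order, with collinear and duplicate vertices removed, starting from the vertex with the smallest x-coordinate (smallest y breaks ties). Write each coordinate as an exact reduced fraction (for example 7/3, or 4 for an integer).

Clipped polygon: [(12,6) (18,6) (18,46/3) (12,52/3)]

1. After x ≥ 12: [(12,5/12) (17,0) (19,1) (19,15) (12,52/3)]
2. After x ≤ 18: [(12,5/12) (17,0) (18,1/2) (18,46/3) (12,52/3)]
3. After y ≥ 6: [(12,6) (18,6) (18,46/3) (12,52/3)]
4. After y ≤ 19: [(12,6) (18,6) (18,46/3) (12,52/3)]
5. Canonical ring: [(12,6) (18,6) (18,46/3) (12,52/3)]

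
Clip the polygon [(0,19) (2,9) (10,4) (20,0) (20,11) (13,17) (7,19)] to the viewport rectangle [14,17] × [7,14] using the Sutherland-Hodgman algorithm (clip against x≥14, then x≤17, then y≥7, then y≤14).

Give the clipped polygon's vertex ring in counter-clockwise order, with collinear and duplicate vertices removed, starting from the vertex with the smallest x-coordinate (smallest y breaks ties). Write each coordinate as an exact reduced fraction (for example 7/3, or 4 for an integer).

1. After x ≥ 14: [(14,12/5) (20,0) (20,11) (14,113/7)]
2. After x ≤ 17: [(14,12/5) (17,6/5) (17,95/7) (14,113/7)]
3. After y ≥ 7: [(14,7) (17,7) (17,95/7) (14,113/7)]
4. After y ≤ 14: [(14,14) (14,7) (17,7) (17,95/7) (33/2,14)]
5. Canonical ring: [(14,7) (17,7) (17,95/7) (33/2,14) (14,14)]

Clipped polygon: [(14,7) (17,7) (17,95/7) (33/2,14) (14,14)]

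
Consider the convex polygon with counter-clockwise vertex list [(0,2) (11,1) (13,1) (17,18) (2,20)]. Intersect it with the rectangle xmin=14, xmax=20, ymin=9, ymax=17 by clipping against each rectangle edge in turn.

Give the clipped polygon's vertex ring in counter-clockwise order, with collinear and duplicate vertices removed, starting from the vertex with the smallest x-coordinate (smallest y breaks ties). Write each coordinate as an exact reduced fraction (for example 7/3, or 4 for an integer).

Clipped polygon: [(14,9) (253/17,9) (285/17,17) (14,17)]

1. After x ≥ 14: [(14,21/4) (17,18) (14,92/5)]
2. After x ≤ 20: [(14,21/4) (17,18) (14,92/5)]
3. After y ≥ 9: [(14,9) (253/17,9) (17,18) (14,92/5)]
4. After y ≤ 17: [(14,17) (14,9) (253/17,9) (285/17,17)]
5. Canonical ring: [(14,9) (253/17,9) (285/17,17) (14,17)]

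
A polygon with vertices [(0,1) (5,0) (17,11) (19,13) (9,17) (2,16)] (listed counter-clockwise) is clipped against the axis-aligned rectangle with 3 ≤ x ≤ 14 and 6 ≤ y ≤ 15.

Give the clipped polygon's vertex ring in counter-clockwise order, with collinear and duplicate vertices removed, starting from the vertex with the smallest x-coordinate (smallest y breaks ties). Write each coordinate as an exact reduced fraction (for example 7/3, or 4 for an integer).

1. After x ≥ 3: [(3,2/5) (5,0) (17,11) (19,13) (9,17) (3,113/7)]
2. After x ≤ 14: [(3,2/5) (5,0) (14,33/4) (14,15) (9,17) (3,113/7)]
3. After y ≥ 6: [(3,6) (127/11,6) (14,33/4) (14,15) (9,17) (3,113/7)]
4. After y ≤ 15: [(3,15) (3,6) (127/11,6) (14,33/4) (14,15) (14,15)]
5. Canonical ring: [(3,6) (127/11,6) (14,33/4) (14,15) (3,15)]

Clipped polygon: [(3,6) (127/11,6) (14,33/4) (14,15) (3,15)]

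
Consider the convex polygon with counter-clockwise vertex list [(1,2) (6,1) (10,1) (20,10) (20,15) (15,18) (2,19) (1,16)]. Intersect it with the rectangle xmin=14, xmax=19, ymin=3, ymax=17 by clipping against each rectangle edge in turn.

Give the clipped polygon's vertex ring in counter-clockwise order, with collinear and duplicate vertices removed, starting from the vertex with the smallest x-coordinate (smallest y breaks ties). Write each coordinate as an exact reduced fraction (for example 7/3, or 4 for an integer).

1. After x ≥ 14: [(14,23/5) (20,10) (20,15) (15,18) (14,235/13)]
2. After x ≤ 19: [(14,23/5) (19,91/10) (19,78/5) (15,18) (14,235/13)]
3. After y ≥ 3: [(14,23/5) (19,91/10) (19,78/5) (15,18) (14,235/13)]
4. After y ≤ 17: [(14,17) (14,23/5) (19,91/10) (19,78/5) (50/3,17)]
5. Canonical ring: [(14,23/5) (19,91/10) (19,78/5) (50/3,17) (14,17)]

Clipped polygon: [(14,23/5) (19,91/10) (19,78/5) (50/3,17) (14,17)]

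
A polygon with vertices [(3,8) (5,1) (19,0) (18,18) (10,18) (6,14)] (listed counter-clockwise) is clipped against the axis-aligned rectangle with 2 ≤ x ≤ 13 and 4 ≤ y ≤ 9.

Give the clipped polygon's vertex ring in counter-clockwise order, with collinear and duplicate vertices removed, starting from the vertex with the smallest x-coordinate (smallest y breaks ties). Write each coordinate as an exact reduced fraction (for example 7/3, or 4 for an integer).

1. After x ≥ 2: [(3,8) (5,1) (19,0) (18,18) (10,18) (6,14)]
2. After x ≤ 13: [(3,8) (5,1) (13,3/7) (13,18) (10,18) (6,14)]
3. After y ≥ 4: [(3,8) (29/7,4) (13,4) (13,18) (10,18) (6,14)]
4. After y ≤ 9: [(7/2,9) (3,8) (29/7,4) (13,4) (13,9)]
5. Canonical ring: [(3,8) (29/7,4) (13,4) (13,9) (7/2,9)]

Clipped polygon: [(3,8) (29/7,4) (13,4) (13,9) (7/2,9)]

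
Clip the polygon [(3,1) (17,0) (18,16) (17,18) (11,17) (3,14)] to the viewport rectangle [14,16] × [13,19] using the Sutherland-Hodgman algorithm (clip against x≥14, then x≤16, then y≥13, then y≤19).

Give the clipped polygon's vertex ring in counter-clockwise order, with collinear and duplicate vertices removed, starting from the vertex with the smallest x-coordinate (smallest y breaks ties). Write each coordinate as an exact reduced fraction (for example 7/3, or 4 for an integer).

1. After x ≥ 14: [(14,3/14) (17,0) (18,16) (17,18) (14,35/2)]
2. After x ≤ 16: [(14,3/14) (16,1/14) (16,107/6) (14,35/2)]
3. After y ≥ 13: [(14,13) (16,13) (16,107/6) (14,35/2)]
4. After y ≤ 19: [(14,13) (16,13) (16,107/6) (14,35/2)]
5. Canonical ring: [(14,13) (16,13) (16,107/6) (14,35/2)]

Clipped polygon: [(14,13) (16,13) (16,107/6) (14,35/2)]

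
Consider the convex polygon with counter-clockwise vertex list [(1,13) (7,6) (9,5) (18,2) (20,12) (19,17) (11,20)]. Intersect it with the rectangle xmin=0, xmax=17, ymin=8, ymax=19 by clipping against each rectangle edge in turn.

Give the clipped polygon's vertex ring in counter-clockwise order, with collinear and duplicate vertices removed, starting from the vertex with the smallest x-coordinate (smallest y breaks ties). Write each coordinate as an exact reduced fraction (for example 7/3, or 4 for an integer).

Clipped polygon: [(1,13) (37/7,8) (17,8) (17,71/4) (41/3,19) (67/7,19)]

1. After x ≥ 0: [(1,13) (7,6) (9,5) (18,2) (20,12) (19,17) (11,20)]
2. After x ≤ 17: [(1,13) (7,6) (9,5) (17,7/3) (17,71/4) (11,20)]
3. After y ≥ 8: [(1,13) (37/7,8) (17,8) (17,71/4) (11,20)]
4. After y ≤ 19: [(67/7,19) (1,13) (37/7,8) (17,8) (17,71/4) (41/3,19)]
5. Canonical ring: [(1,13) (37/7,8) (17,8) (17,71/4) (41/3,19) (67/7,19)]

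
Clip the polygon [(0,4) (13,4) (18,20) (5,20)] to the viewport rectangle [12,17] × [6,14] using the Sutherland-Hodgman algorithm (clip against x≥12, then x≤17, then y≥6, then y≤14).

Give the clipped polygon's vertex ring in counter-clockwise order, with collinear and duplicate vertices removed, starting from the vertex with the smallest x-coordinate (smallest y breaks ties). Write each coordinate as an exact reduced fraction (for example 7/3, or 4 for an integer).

Clipped polygon: [(12,6) (109/8,6) (129/8,14) (12,14)]

1. After x ≥ 12: [(12,4) (13,4) (18,20) (12,20)]
2. After x ≤ 17: [(12,4) (13,4) (17,84/5) (17,20) (12,20)]
3. After y ≥ 6: [(12,6) (109/8,6) (17,84/5) (17,20) (12,20)]
4. After y ≤ 14: [(12,14) (12,6) (109/8,6) (129/8,14)]
5. Canonical ring: [(12,6) (109/8,6) (129/8,14) (12,14)]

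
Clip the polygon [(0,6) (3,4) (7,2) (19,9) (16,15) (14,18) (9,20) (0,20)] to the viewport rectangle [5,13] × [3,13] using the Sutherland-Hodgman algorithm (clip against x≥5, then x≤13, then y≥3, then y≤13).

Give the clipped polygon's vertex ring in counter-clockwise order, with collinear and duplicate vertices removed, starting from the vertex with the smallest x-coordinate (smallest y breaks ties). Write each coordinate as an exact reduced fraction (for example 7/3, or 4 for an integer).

1. After x ≥ 5: [(5,3) (7,2) (19,9) (16,15) (14,18) (9,20) (5,20)]
2. After x ≤ 13: [(5,3) (7,2) (13,11/2) (13,92/5) (9,20) (5,20)]
3. After y ≥ 3: [(5,3) (5,3) (61/7,3) (13,11/2) (13,92/5) (9,20) (5,20)]
4. After y ≤ 13: [(5,13) (5,3) (5,3) (61/7,3) (13,11/2) (13,13)]
5. Canonical ring: [(5,3) (61/7,3) (13,11/2) (13,13) (5,13)]

Clipped polygon: [(5,3) (61/7,3) (13,11/2) (13,13) (5,13)]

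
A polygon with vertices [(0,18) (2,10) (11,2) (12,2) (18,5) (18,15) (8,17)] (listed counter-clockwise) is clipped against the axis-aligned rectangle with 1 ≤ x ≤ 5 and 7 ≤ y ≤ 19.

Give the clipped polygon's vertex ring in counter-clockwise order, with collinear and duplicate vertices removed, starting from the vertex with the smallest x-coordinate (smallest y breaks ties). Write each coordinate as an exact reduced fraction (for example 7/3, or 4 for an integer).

Clipped polygon: [(1,14) (2,10) (5,22/3) (5,139/8) (1,143/8)]

1. After x ≥ 1: [(1,143/8) (1,14) (2,10) (11,2) (12,2) (18,5) (18,15) (8,17)]
2. After x ≤ 5: [(5,139/8) (1,143/8) (1,14) (2,10) (5,22/3)]
3. After y ≥ 7: [(5,139/8) (1,143/8) (1,14) (2,10) (5,22/3)]
4. After y ≤ 19: [(5,139/8) (1,143/8) (1,14) (2,10) (5,22/3)]
5. Canonical ring: [(1,14) (2,10) (5,22/3) (5,139/8) (1,143/8)]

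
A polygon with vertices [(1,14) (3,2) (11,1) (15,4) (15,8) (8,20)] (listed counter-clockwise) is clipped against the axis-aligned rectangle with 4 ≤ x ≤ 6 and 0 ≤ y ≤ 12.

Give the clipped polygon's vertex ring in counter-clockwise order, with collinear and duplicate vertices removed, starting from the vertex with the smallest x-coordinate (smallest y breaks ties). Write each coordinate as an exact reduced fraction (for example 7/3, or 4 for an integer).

1. After x ≥ 4: [(4,116/7) (4,15/8) (11,1) (15,4) (15,8) (8,20)]
2. After x ≤ 6: [(6,128/7) (4,116/7) (4,15/8) (6,13/8)]
3. After y ≥ 0: [(6,128/7) (4,116/7) (4,15/8) (6,13/8)]
4. After y ≤ 12: [(6,12) (4,12) (4,15/8) (6,13/8)]
5. Canonical ring: [(4,15/8) (6,13/8) (6,12) (4,12)]

Clipped polygon: [(4,15/8) (6,13/8) (6,12) (4,12)]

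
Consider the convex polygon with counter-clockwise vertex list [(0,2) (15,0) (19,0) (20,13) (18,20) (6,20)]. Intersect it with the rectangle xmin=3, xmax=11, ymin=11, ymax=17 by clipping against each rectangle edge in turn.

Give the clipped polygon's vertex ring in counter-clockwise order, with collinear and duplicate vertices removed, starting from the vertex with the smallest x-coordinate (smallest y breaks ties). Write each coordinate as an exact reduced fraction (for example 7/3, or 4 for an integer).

Clipped polygon: [(3,11) (11,11) (11,17) (5,17)]

1. After x ≥ 3: [(3,11) (3,8/5) (15,0) (19,0) (20,13) (18,20) (6,20)]
2. After x ≤ 11: [(3,11) (3,8/5) (11,8/15) (11,20) (6,20)]
3. After y ≥ 11: [(3,11) (3,11) (11,11) (11,20) (6,20)]
4. After y ≤ 17: [(5,17) (3,11) (3,11) (11,11) (11,17)]
5. Canonical ring: [(3,11) (11,11) (11,17) (5,17)]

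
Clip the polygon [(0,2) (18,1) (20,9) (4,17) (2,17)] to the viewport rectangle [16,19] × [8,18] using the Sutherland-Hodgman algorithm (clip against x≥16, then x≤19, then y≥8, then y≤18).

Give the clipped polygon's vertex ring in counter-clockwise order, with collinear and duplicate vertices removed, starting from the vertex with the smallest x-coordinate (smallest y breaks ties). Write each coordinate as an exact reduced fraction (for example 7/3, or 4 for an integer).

Clipped polygon: [(16,8) (19,8) (19,19/2) (16,11)]

1. After x ≥ 16: [(16,10/9) (18,1) (20,9) (16,11)]
2. After x ≤ 19: [(16,10/9) (18,1) (19,5) (19,19/2) (16,11)]
3. After y ≥ 8: [(16,8) (19,8) (19,19/2) (16,11)]
4. After y ≤ 18: [(16,8) (19,8) (19,19/2) (16,11)]
5. Canonical ring: [(16,8) (19,8) (19,19/2) (16,11)]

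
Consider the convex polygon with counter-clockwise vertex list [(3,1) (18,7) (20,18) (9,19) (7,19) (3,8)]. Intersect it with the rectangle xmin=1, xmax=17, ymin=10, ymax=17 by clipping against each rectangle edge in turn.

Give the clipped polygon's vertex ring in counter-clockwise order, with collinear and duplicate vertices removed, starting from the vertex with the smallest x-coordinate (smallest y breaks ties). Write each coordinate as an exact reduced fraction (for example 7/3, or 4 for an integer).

1. After x ≥ 1: [(3,1) (18,7) (20,18) (9,19) (7,19) (3,8)]
2. After x ≤ 17: [(3,1) (17,33/5) (17,201/11) (9,19) (7,19) (3,8)]
3. After y ≥ 10: [(17,10) (17,201/11) (9,19) (7,19) (41/11,10)]
4. After y ≤ 17: [(17,10) (17,17) (69/11,17) (41/11,10)]
5. Canonical ring: [(41/11,10) (17,10) (17,17) (69/11,17)]

Clipped polygon: [(41/11,10) (17,10) (17,17) (69/11,17)]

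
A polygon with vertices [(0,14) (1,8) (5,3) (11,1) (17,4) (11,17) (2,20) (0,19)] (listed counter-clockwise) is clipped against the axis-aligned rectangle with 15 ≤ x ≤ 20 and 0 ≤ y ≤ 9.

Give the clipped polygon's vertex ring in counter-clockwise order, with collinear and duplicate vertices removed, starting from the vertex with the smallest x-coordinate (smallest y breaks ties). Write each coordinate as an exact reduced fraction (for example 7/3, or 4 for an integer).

Clipped polygon: [(15,3) (17,4) (15,25/3)]

1. After x ≥ 15: [(15,3) (17,4) (15,25/3)]
2. After x ≤ 20: [(15,3) (17,4) (15,25/3)]
3. After y ≥ 0: [(15,3) (17,4) (15,25/3)]
4. After y ≤ 9: [(15,3) (17,4) (15,25/3)]
5. Canonical ring: [(15,3) (17,4) (15,25/3)]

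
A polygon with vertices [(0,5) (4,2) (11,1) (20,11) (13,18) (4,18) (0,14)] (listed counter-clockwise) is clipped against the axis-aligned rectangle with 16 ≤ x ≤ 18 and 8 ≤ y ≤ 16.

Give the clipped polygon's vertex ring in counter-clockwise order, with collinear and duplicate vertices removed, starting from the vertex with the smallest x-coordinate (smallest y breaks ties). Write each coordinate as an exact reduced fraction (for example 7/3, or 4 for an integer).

1. After x ≥ 16: [(16,59/9) (20,11) (16,15)]
2. After x ≤ 18: [(16,59/9) (18,79/9) (18,13) (16,15)]
3. After y ≥ 8: [(16,8) (173/10,8) (18,79/9) (18,13) (16,15)]
4. After y ≤ 16: [(16,8) (173/10,8) (18,79/9) (18,13) (16,15)]
5. Canonical ring: [(16,8) (173/10,8) (18,79/9) (18,13) (16,15)]

Clipped polygon: [(16,8) (173/10,8) (18,79/9) (18,13) (16,15)]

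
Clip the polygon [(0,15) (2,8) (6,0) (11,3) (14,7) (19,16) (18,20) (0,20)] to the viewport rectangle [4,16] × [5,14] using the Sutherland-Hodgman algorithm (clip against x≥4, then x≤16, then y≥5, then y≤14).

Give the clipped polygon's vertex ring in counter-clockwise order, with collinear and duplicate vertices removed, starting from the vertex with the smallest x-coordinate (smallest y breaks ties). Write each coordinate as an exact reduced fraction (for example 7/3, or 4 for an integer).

Clipped polygon: [(4,5) (25/2,5) (14,7) (16,53/5) (16,14) (4,14)]

1. After x ≥ 4: [(4,4) (6,0) (11,3) (14,7) (19,16) (18,20) (4,20)]
2. After x ≤ 16: [(4,4) (6,0) (11,3) (14,7) (16,53/5) (16,20) (4,20)]
3. After y ≥ 5: [(4,5) (25/2,5) (14,7) (16,53/5) (16,20) (4,20)]
4. After y ≤ 14: [(4,14) (4,5) (25/2,5) (14,7) (16,53/5) (16,14)]
5. Canonical ring: [(4,5) (25/2,5) (14,7) (16,53/5) (16,14) (4,14)]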